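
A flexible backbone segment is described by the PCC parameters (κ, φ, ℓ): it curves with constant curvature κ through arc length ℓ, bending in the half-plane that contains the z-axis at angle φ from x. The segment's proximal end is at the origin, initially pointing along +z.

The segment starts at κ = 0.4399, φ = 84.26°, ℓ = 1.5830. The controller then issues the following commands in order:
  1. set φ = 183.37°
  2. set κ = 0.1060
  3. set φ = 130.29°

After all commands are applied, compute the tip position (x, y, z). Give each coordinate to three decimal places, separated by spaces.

-0.086 0.101 1.576

initial: κ=0.4399, φ=84.26°, ℓ=1.5830
cmd 1: set φ=183.37° → (κ,φ,ℓ)=(0.4399,183.37°,1.5830) → tip=(-0.5283,-0.0311,1.4581)
cmd 2: set κ=0.1060 → (κ,φ,ℓ)=(0.1060,183.37°,1.5830) → tip=(-0.1323,-0.0078,1.5756)
cmd 3: set φ=130.29° → (κ,φ,ℓ)=(0.1060,130.29°,1.5830) → tip=(-0.0857,0.1011,1.5756)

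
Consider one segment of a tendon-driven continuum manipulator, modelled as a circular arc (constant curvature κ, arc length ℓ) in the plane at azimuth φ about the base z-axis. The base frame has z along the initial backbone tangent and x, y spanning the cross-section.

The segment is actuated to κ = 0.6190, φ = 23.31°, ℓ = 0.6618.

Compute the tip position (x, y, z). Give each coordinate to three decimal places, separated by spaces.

0.123 0.053 0.643

θ = κ·ℓ = 0.6190 × 0.6618 = 0.40965 rad
ρ = (1 − cos θ)/κ = (1 − 0.91726)/0.6190 = 0.13367
z = sin θ / κ = 0.39829/0.6190 = 0.64344
x = ρ cos φ = 0.13367 × cos(23.31°) = 0.12276
y = ρ sin φ = 0.13367 × sin(23.31°) = 0.05289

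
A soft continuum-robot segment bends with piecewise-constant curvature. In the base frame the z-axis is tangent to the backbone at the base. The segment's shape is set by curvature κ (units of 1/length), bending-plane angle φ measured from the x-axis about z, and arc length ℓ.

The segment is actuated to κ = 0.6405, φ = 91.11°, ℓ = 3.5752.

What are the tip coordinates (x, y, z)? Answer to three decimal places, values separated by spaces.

θ = κ·ℓ = 0.6405 × 3.5752 = 2.28992 rad
ρ = (1 − cos θ)/κ = (1 − -0.65872)/0.6405 = 2.58973
z = sin θ / κ = 0.75239/0.6405 = 1.17469
x = ρ cos φ = 2.58973 × cos(91.11°) = -0.05017
y = ρ sin φ = 2.58973 × sin(91.11°) = 2.58924

-0.050 2.589 1.175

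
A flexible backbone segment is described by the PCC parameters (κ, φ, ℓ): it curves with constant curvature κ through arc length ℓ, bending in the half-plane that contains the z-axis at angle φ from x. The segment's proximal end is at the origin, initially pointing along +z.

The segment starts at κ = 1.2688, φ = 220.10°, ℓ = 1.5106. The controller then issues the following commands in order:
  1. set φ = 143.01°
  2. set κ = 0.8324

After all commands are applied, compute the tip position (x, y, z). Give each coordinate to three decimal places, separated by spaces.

-0.664 0.500 1.143

initial: κ=1.2688, φ=220.10°, ℓ=1.5106
cmd 1: set φ=143.01° → (κ,φ,ℓ)=(1.2688,143.01°,1.5106) → tip=(-0.8429,0.6350,0.7415)
cmd 2: set κ=0.8324 → (κ,φ,ℓ)=(0.8324,143.01°,1.5106) → tip=(-0.6638,0.5000,1.1428)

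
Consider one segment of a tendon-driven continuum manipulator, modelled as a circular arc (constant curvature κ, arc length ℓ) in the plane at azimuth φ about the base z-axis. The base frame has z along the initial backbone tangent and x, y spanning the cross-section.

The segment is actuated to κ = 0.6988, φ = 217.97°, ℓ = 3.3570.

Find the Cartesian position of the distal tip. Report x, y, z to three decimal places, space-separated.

θ = κ·ℓ = 0.6988 × 3.3570 = 2.34587 rad
ρ = (1 − cos θ)/κ = (1 − -0.69977)/0.6988 = 2.43241
z = sin θ / κ = 0.71437/0.6988 = 1.02228
x = ρ cos φ = 2.43241 × cos(217.97°) = -1.91755
y = ρ sin φ = 2.43241 × sin(217.97°) = -1.49654

-1.918 -1.497 1.022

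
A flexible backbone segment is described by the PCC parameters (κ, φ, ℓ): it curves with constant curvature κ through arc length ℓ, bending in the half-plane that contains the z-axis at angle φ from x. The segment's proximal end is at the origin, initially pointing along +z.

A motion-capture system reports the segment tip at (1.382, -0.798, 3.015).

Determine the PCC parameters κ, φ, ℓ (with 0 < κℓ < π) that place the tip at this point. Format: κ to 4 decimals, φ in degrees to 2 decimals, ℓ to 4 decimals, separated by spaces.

0.2743 330.00 3.5499

ρ = √(x²+y²) = √(1.382² + -0.798²) = 1.59585
φ = atan2(y, x) mod 360° = atan2(-0.798, 1.382) = 329.9968°
|p|² = ρ² + z² = 1.59585² + 3.015² = 11.63695
κ = 2ρ / |p|² = 2×1.59585 / 11.63695 = 0.27427
θ = 2·atan2(ρ, z) = 2·atan2(1.59585, 3.015) = 0.97363 rad
ℓ = θ/κ = 0.97363/0.27427 = 3.54986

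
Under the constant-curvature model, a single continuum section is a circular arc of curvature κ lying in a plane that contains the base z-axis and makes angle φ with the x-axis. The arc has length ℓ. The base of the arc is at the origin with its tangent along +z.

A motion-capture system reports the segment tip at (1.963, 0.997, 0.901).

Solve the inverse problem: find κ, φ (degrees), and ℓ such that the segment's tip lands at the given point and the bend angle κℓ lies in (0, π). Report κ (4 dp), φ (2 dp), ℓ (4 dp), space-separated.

0.7781 26.93 3.0391

ρ = √(x²+y²) = √(1.963² + 0.997²) = 2.20168
φ = atan2(y, x) mod 360° = atan2(0.997, 1.963) = 26.9258°
|p|² = ρ² + z² = 2.20168² + 0.901² = 5.65918
κ = 2ρ / |p|² = 2×2.20168 / 5.65918 = 0.77809
θ = 2·atan2(ρ, z) = 2·atan2(2.20168, 0.901) = 2.36471 rad
ℓ = θ/κ = 2.36471/0.77809 = 3.03912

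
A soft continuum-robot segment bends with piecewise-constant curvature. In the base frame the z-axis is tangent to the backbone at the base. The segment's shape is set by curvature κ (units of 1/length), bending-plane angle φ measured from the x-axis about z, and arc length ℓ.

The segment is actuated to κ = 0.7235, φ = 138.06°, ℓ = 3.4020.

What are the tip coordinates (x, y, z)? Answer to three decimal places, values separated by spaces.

θ = κ·ℓ = 0.7235 × 3.4020 = 2.46135 rad
ρ = (1 − cos θ)/κ = (1 − -0.77742)/0.7235 = 2.45669
z = sin θ / κ = 0.62898/0.7235 = 0.86936
x = ρ cos φ = 2.45669 × cos(138.06°) = -1.82740
y = ρ sin φ = 2.45669 × sin(138.06°) = 1.64194

-1.827 1.642 0.869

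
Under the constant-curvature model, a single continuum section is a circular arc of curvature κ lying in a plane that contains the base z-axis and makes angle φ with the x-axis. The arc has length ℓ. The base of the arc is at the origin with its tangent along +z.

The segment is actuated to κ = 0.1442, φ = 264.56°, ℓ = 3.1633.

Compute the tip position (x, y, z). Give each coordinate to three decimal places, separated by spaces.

θ = κ·ℓ = 0.1442 × 3.1633 = 0.45615 rad
ρ = (1 − cos θ)/κ = (1 − 0.89776)/0.1442 = 0.70904
z = sin θ / κ = 0.44049/0.1442 = 3.05474
x = ρ cos φ = 0.70904 × cos(264.56°) = -0.06722
y = ρ sin φ = 0.70904 × sin(264.56°) = -0.70585

-0.067 -0.706 3.055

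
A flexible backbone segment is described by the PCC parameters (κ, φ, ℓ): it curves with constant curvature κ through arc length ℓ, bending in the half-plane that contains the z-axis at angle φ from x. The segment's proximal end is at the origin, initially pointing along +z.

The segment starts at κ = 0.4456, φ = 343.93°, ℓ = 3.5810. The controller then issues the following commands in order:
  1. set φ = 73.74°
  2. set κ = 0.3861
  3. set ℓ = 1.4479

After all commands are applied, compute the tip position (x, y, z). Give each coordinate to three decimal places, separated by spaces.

initial: κ=0.4456, φ=343.93°, ℓ=3.5810
cmd 1: set φ=73.74° → (κ,φ,ℓ)=(0.4456,73.74°,3.5810) → tip=(0.6440,2.2080,2.2435)
cmd 2: set κ=0.3861 → (κ,φ,ℓ)=(0.3861,73.74°,3.5810) → tip=(0.5895,2.0213,2.5443)
cmd 3: set ℓ=1.4479 → (κ,φ,ℓ)=(0.3861,73.74°,1.4479) → tip=(0.1104,0.3785,1.3737)

0.110 0.379 1.374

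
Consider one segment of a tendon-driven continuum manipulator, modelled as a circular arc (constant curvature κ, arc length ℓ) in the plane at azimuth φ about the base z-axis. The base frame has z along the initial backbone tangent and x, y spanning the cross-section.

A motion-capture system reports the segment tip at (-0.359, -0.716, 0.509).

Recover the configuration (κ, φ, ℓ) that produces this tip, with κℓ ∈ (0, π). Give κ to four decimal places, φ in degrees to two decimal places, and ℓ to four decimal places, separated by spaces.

1.7787 243.37 1.1297

ρ = √(x²+y²) = √(-0.359² + -0.716²) = 0.80096
φ = atan2(y, x) mod 360° = atan2(-0.716, -0.359) = 243.3710°
|p|² = ρ² + z² = 0.80096² + 0.509² = 0.90062
κ = 2ρ / |p|² = 2×0.80096 / 0.90062 = 1.77869
θ = 2·atan2(ρ, z) = 2·atan2(0.80096, 0.509) = 2.00938 rad
ℓ = θ/κ = 2.00938/1.77869 = 1.12970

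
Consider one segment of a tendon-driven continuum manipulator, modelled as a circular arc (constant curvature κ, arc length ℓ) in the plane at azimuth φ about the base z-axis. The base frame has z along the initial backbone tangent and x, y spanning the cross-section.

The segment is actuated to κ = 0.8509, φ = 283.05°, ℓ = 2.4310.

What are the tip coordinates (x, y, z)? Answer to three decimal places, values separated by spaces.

θ = κ·ℓ = 0.8509 × 2.4310 = 2.06854 rad
ρ = (1 − cos θ)/κ = (1 − -0.47744)/0.8509 = 1.73633
z = sin θ / κ = 0.87866/0.8509 = 1.03263
x = ρ cos φ = 1.73633 × cos(283.05°) = 0.39207
y = ρ sin φ = 1.73633 × sin(283.05°) = -1.69149

0.392 -1.691 1.033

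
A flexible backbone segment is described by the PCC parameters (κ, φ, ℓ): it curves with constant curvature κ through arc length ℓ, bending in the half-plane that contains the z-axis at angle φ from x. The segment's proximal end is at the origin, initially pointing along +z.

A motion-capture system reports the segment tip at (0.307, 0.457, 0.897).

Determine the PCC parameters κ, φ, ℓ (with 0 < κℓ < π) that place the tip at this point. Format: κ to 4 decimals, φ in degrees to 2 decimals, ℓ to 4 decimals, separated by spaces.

0.9940 56.11 1.1076

ρ = √(x²+y²) = √(0.307² + 0.457²) = 0.55054
φ = atan2(y, x) mod 360° = atan2(0.457, 0.307) = 56.1079°
|p|² = ρ² + z² = 0.55054² + 0.897² = 1.10771
κ = 2ρ / |p|² = 2×0.55054 / 1.10771 = 0.99402
θ = 2·atan2(ρ, z) = 2·atan2(0.55054, 0.897) = 1.10095 rad
ℓ = θ/κ = 1.10095/0.99402 = 1.10757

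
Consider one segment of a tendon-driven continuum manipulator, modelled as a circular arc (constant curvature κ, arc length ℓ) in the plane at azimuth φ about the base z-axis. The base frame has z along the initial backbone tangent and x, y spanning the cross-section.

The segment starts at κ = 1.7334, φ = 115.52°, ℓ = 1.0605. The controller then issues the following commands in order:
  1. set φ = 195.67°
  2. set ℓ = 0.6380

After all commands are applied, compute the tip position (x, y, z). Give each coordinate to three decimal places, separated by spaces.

initial: κ=1.7334, φ=115.52°, ℓ=1.0605
cmd 1: set φ=195.67° → (κ,φ,ℓ)=(1.7334,195.67°,1.0605) → tip=(-0.7023,-0.1970,0.5564)
cmd 2: set ℓ=0.6380 → (κ,φ,ℓ)=(1.7334,195.67°,0.6380) → tip=(-0.3064,-0.0860,0.5157)

-0.306 -0.086 0.516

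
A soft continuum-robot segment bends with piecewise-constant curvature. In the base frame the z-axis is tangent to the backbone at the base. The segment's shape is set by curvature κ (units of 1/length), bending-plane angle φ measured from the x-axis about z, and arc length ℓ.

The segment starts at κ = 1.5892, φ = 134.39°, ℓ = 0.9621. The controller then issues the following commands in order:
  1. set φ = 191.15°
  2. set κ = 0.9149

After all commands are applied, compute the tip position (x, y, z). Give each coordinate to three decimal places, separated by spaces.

-0.389 -0.077 0.843

initial: κ=1.5892, φ=134.39°, ℓ=0.9621
cmd 1: set φ=191.15° → (κ,φ,ℓ)=(1.5892,191.15°,0.9621) → tip=(-0.5916,-0.1166,0.6287)
cmd 2: set κ=0.9149 → (κ,φ,ℓ)=(0.9149,191.15°,0.9621) → tip=(-0.3893,-0.0767,0.8426)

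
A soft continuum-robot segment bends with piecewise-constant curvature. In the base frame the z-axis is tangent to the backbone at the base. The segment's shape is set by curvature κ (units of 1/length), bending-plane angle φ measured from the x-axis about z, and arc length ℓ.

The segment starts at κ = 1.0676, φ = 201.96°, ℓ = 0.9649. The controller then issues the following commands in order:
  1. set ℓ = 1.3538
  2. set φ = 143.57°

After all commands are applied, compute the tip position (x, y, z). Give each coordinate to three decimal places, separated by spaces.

initial: κ=1.0676, φ=201.96°, ℓ=0.9649
cmd 1: set ℓ=1.3538 → (κ,φ,ℓ)=(1.0676,201.96°,1.3538) → tip=(-0.7600,-0.3064,0.9293)
cmd 2: set φ=143.57° → (κ,φ,ℓ)=(1.0676,143.57°,1.3538) → tip=(-0.6593,0.4866,0.9293)

-0.659 0.487 0.929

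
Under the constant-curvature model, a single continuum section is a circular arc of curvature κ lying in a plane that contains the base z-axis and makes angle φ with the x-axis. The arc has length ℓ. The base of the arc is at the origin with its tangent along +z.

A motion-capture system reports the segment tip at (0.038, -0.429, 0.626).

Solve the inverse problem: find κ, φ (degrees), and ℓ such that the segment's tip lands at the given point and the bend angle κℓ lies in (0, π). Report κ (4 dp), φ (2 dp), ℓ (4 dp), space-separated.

ρ = √(x²+y²) = √(0.038² + -0.429²) = 0.43068
φ = atan2(y, x) mod 360° = atan2(-0.429, 0.038) = 275.0619°
|p|² = ρ² + z² = 0.43068² + 0.626² = 0.57736
κ = 2ρ / |p|² = 2×0.43068 / 0.57736 = 1.49189
θ = 2·atan2(ρ, z) = 2·atan2(0.43068, 0.626) = 1.20524 rad
ℓ = θ/κ = 1.20524/1.49189 = 0.80786

1.4919 275.06 0.8079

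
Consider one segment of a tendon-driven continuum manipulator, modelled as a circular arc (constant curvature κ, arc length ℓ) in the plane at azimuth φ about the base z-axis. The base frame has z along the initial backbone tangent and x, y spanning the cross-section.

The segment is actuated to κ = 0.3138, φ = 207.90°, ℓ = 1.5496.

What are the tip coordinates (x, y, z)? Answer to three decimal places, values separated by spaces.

θ = κ·ℓ = 0.3138 × 1.5496 = 0.48626 rad
ρ = (1 − cos θ)/κ = (1 − 0.88408)/0.3138 = 0.36939
z = sin θ / κ = 0.46733/0.3138 = 1.48925
x = ρ cos φ = 0.36939 × cos(207.90°) = -0.32646
y = ρ sin φ = 0.36939 × sin(207.90°) = -0.17285

-0.326 -0.173 1.489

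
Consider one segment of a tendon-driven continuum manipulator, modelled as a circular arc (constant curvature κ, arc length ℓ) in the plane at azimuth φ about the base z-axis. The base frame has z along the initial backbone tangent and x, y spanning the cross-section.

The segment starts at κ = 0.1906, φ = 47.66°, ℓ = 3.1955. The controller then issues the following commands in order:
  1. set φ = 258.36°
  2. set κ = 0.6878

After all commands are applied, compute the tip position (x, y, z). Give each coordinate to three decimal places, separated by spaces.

-0.465 -2.260 1.177

initial: κ=0.1906, φ=47.66°, ℓ=3.1955
cmd 1: set φ=258.36° → (κ,φ,ℓ)=(0.1906,258.36°,3.1955) → tip=(-0.1903,-0.9240,3.0016)
cmd 2: set κ=0.6878 → (κ,φ,ℓ)=(0.6878,258.36°,3.1955) → tip=(-0.4655,-2.2596,1.1773)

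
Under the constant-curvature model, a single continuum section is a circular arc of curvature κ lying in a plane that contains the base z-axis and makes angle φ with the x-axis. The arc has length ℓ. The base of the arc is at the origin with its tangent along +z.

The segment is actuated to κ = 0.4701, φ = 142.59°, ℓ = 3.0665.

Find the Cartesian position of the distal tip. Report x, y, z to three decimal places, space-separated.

θ = κ·ℓ = 0.4701 × 3.0665 = 1.44156 rad
ρ = (1 − cos θ)/κ = (1 − 0.12888)/0.4701 = 1.85306
z = sin θ / κ = 0.99166/0.4701 = 2.10947
x = ρ cos φ = 1.85306 × cos(142.59°) = -1.47190
y = ρ sin φ = 1.85306 × sin(142.59°) = 1.12576

-1.472 1.126 2.109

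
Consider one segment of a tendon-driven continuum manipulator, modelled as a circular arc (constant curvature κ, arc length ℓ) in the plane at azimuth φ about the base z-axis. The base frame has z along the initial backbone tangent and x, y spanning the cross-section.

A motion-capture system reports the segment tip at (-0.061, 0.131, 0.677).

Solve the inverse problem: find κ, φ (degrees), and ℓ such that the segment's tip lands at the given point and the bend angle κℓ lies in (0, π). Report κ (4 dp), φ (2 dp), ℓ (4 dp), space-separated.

0.6031 114.97 0.6974

ρ = √(x²+y²) = √(-0.061² + 0.131²) = 0.14451
φ = atan2(y, x) mod 360° = atan2(0.131, -0.061) = 114.9690°
|p|² = ρ² + z² = 0.14451² + 0.677² = 0.47921
κ = 2ρ / |p|² = 2×0.14451 / 0.47921 = 0.60310
θ = 2·atan2(ρ, z) = 2·atan2(0.14451, 0.677) = 0.42059 rad
ℓ = θ/κ = 0.42059/0.60310 = 0.69738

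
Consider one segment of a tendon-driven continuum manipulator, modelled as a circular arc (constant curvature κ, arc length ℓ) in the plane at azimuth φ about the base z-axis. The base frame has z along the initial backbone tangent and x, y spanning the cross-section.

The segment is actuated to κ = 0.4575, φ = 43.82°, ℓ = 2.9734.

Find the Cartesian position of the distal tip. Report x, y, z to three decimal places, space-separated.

θ = κ·ℓ = 0.4575 × 2.9734 = 1.36033 rad
ρ = (1 − cos θ)/κ = (1 − 0.20892)/0.4575 = 1.72915
z = sin θ / κ = 0.97793/0.4575 = 2.13756
x = ρ cos φ = 1.72915 × cos(43.82°) = 1.24761
y = ρ sin φ = 1.72915 × sin(43.82°) = 1.19725

1.248 1.197 2.138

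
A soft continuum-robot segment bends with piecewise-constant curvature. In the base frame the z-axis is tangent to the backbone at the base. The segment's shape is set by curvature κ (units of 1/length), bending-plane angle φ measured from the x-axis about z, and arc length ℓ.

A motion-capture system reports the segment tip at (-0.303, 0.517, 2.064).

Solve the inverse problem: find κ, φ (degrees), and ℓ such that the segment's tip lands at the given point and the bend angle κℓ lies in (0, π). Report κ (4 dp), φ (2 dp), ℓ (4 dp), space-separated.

ρ = √(x²+y²) = √(-0.303² + 0.517²) = 0.59925
φ = atan2(y, x) mod 360° = atan2(0.517, -0.303) = 120.3734°
|p|² = ρ² + z² = 0.59925² + 2.064² = 4.61919
κ = 2ρ / |p|² = 2×0.59925 / 4.61919 = 0.25946
θ = 2·atan2(ρ, z) = 2·atan2(0.59925, 2.064) = 0.56513 rad
ℓ = θ/κ = 0.56513/0.25946 = 2.17810

0.2595 120.37 2.1781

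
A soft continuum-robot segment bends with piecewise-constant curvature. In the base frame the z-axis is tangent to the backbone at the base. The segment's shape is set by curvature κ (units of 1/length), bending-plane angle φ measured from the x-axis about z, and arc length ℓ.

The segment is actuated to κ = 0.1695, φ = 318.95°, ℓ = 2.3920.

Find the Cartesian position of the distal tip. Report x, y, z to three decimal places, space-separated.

θ = κ·ℓ = 0.1695 × 2.3920 = 0.40544 rad
ρ = (1 − cos θ)/κ = (1 − 0.91893)/0.1695 = 0.47830
z = sin θ / κ = 0.39443/0.1695 = 2.32700
x = ρ cos φ = 0.47830 × cos(318.95°) = 0.36071
y = ρ sin φ = 0.47830 × sin(318.95°) = -0.31411

0.361 -0.314 2.327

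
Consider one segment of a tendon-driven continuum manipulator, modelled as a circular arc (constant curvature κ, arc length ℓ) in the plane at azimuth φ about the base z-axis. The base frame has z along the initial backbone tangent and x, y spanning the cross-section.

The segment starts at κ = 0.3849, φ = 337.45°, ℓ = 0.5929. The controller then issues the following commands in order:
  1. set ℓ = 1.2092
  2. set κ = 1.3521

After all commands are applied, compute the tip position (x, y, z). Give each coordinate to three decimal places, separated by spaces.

0.727 -0.302 0.738

initial: κ=0.3849, φ=337.45°, ℓ=0.5929
cmd 1: set ℓ=1.2092 → (κ,φ,ℓ)=(0.3849,337.45°,1.2092) → tip=(0.2552,-0.1060,1.1660)
cmd 2: set κ=1.3521 → (κ,φ,ℓ)=(1.3521,337.45°,1.2092) → tip=(0.7268,-0.3018,0.7381)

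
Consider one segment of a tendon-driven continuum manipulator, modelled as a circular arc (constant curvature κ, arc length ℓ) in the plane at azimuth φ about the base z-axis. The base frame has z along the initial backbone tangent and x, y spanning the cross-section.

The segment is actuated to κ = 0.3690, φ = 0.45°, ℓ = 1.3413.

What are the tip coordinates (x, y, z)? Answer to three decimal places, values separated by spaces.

0.325 0.003 1.287

θ = κ·ℓ = 0.3690 × 1.3413 = 0.49494 rad
ρ = (1 − cos θ)/κ = (1 − 0.88000)/0.3690 = 0.32521
z = sin θ / κ = 0.47498/0.3690 = 1.28720
x = ρ cos φ = 0.32521 × cos(0.45°) = 0.32520
y = ρ sin φ = 0.32521 × sin(0.45°) = 0.00255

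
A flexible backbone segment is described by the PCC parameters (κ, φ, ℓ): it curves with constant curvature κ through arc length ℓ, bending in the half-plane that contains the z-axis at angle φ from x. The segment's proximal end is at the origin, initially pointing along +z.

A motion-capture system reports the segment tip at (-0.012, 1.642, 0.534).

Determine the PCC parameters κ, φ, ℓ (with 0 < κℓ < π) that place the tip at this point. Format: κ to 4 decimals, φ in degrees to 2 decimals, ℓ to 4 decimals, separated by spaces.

ρ = √(x²+y²) = √(-0.012² + 1.642²) = 1.64204
φ = atan2(y, x) mod 360° = atan2(1.642, -0.012) = 90.4187°
|p|² = ρ² + z² = 1.64204² + 0.534² = 2.98146
κ = 2ρ / |p|² = 2×1.64204 / 2.98146 = 1.10150
θ = 2·atan2(ρ, z) = 2·atan2(1.64204, 0.534) = 2.51276 rad
ℓ = θ/κ = 2.51276/1.10150 = 2.28121

1.1015 90.42 2.2812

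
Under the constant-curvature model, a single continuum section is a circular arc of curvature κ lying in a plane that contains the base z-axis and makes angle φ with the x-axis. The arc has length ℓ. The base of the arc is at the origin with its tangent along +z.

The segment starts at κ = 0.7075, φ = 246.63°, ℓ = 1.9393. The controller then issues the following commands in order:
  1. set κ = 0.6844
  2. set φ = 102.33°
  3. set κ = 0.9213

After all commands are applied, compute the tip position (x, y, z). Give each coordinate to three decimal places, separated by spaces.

initial: κ=0.7075, φ=246.63°, ℓ=1.9393
cmd 1: set κ=0.6844 → (κ,φ,ℓ)=(0.6844,246.63°,1.9393) → tip=(-0.4398,-1.0178,1.4180)
cmd 2: set φ=102.33° → (κ,φ,ℓ)=(0.6844,102.33°,1.9393) → tip=(-0.2368,1.0832,1.4180)
cmd 3: set κ=0.9213 → (κ,φ,ℓ)=(0.9213,102.33°,1.9393) → tip=(-0.2814,1.2875,1.0602)

-0.281 1.288 1.060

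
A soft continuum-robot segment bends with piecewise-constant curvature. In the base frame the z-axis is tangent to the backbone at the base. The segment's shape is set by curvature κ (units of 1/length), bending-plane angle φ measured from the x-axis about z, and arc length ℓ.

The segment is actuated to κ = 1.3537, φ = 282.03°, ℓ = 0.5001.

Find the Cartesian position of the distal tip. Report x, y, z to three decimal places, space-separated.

θ = κ·ℓ = 1.3537 × 0.5001 = 0.67699 rad
ρ = (1 − cos θ)/κ = (1 − 0.77946)/1.3537 = 0.16291
z = sin θ / κ = 0.62645/1.3537 = 0.46277
x = ρ cos φ = 0.16291 × cos(282.03°) = 0.03395
y = ρ sin φ = 0.16291 × sin(282.03°) = -0.15934

0.034 -0.159 0.463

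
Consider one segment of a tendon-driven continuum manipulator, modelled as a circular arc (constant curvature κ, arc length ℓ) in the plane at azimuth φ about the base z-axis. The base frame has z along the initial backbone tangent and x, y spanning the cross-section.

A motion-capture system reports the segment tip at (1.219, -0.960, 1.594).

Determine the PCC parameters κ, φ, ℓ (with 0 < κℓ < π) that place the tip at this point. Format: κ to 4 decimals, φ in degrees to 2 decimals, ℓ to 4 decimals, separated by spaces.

0.6271 321.78 2.4618

ρ = √(x²+y²) = √(1.219² + -0.960²) = 1.55163
φ = atan2(y, x) mod 360° = atan2(-0.960, 1.219) = 321.7785°
|p|² = ρ² + z² = 1.55163² + 1.594² = 4.94840
κ = 2ρ / |p|² = 2×1.55163 / 4.94840 = 0.62712
θ = 2·atan2(ρ, z) = 2·atan2(1.55163, 1.594) = 1.54386 rad
ℓ = θ/κ = 1.54386/0.62712 = 2.46181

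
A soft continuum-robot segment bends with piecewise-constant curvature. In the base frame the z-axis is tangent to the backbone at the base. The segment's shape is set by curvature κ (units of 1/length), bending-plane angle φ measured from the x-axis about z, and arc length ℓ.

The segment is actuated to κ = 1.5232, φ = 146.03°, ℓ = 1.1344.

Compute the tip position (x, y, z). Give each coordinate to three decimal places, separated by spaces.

θ = κ·ℓ = 1.5232 × 1.1344 = 1.72792 rad
ρ = (1 − cos θ)/κ = (1 − -0.15648)/1.5232 = 0.75924
z = sin θ / κ = 0.98768/1.5232 = 0.64843
x = ρ cos φ = 0.75924 × cos(146.03°) = -0.62966
y = ρ sin φ = 0.75924 × sin(146.03°) = 0.42423

-0.630 0.424 0.648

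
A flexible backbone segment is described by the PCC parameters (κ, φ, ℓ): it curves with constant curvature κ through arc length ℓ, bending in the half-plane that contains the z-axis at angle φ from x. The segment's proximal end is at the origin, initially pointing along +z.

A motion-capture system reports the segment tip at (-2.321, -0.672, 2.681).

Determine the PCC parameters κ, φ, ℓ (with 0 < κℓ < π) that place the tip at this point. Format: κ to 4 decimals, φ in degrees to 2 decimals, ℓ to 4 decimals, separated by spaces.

ρ = √(x²+y²) = √(-2.321² + -0.672²) = 2.41632
φ = atan2(y, x) mod 360° = atan2(-0.672, -2.321) = 196.1473°
|p|² = ρ² + z² = 2.41632² + 2.681² = 13.02639
κ = 2ρ / |p|² = 2×2.41632 / 13.02639 = 0.37099
θ = 2·atan2(ρ, z) = 2·atan2(2.41632, 2.681) = 1.46704 rad
ℓ = θ/κ = 1.46704/0.37099 = 3.95440

0.3710 196.15 3.9544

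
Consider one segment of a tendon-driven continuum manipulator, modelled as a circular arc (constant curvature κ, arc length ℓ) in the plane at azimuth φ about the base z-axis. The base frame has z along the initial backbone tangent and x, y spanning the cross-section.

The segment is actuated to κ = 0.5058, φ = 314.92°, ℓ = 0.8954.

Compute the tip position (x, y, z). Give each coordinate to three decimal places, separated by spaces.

0.141 -0.141 0.865

θ = κ·ℓ = 0.5058 × 0.8954 = 0.45289 rad
ρ = (1 − cos θ)/κ = (1 − 0.89918)/0.5058 = 0.19932
z = sin θ / κ = 0.43757/0.5058 = 0.86510
x = ρ cos φ = 0.19932 × cos(314.92°) = 0.14074
y = ρ sin φ = 0.19932 × sin(314.92°) = -0.14114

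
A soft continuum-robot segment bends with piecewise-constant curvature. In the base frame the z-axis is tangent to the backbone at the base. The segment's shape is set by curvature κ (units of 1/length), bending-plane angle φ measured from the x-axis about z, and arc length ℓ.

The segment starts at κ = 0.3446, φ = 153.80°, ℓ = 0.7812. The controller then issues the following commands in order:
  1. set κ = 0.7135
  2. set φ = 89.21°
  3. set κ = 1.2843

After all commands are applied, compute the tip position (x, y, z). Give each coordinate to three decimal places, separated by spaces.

initial: κ=0.3446, φ=153.80°, ℓ=0.7812
cmd 1: set κ=0.7135 → (κ,φ,ℓ)=(0.7135,153.80°,0.7812) → tip=(-0.1903,0.0937,0.7414)
cmd 2: set φ=89.21° → (κ,φ,ℓ)=(0.7135,89.21°,0.7812) → tip=(0.0029,0.2121,0.7414)
cmd 3: set κ=1.2843 → (κ,φ,ℓ)=(1.2843,89.21°,0.7812) → tip=(0.0050,0.3601,0.6566)

0.005 0.360 0.657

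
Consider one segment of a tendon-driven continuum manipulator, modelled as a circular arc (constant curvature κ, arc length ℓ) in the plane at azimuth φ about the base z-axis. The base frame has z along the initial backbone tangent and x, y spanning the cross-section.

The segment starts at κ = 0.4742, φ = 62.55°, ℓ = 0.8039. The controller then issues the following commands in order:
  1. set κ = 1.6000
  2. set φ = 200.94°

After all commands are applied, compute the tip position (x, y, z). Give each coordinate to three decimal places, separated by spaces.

-0.420 -0.161 0.600

initial: κ=0.4742, φ=62.55°, ℓ=0.8039
cmd 1: set κ=1.6000 → (κ,φ,ℓ)=(1.6000,62.55°,0.8039) → tip=(0.2072,0.3989,0.5999)
cmd 2: set φ=200.94° → (κ,φ,ℓ)=(1.6000,200.94°,0.8039) → tip=(-0.4199,-0.1607,0.5999)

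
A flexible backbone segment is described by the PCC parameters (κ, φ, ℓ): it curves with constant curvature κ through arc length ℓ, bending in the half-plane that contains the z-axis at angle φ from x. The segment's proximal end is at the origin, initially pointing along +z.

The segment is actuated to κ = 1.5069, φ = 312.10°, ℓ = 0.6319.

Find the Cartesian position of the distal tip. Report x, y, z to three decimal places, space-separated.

0.187 -0.207 0.541

θ = κ·ℓ = 1.5069 × 0.6319 = 0.95221 rad
ρ = (1 − cos θ)/κ = (1 − 0.57988)/1.5069 = 0.27879
z = sin θ / κ = 0.81470/1.5069 = 0.54065
x = ρ cos φ = 0.27879 × cos(312.10°) = 0.18691
y = ρ sin φ = 0.27879 × sin(312.10°) = -0.20686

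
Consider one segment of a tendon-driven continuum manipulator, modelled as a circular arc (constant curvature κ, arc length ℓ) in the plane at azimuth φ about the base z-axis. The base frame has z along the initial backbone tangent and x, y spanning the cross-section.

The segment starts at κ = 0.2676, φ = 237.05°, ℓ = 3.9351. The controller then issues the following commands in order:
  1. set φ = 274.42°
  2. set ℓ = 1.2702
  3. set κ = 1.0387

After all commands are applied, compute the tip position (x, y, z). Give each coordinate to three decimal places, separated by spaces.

0.056 -0.721 0.932

initial: κ=0.2676, φ=237.05°, ℓ=3.9351
cmd 1: set φ=274.42° → (κ,φ,ℓ)=(0.2676,274.42°,3.9351) → tip=(0.1455,-1.8818,3.2471)
cmd 2: set ℓ=1.2702 → (κ,φ,ℓ)=(0.2676,274.42°,1.2702) → tip=(0.0165,-0.2132,1.2459)
cmd 3: set κ=1.0387 → (κ,φ,ℓ)=(1.0387,274.42°,1.2702) → tip=(0.0557,-0.7211,0.9325)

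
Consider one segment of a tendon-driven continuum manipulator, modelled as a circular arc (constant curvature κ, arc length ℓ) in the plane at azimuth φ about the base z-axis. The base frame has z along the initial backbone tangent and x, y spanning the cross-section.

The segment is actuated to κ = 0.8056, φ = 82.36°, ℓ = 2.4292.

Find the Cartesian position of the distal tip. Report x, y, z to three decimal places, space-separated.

0.227 1.694 1.150

θ = κ·ℓ = 0.8056 × 2.4292 = 1.95696 rad
ρ = (1 − cos θ)/κ = (1 − -0.37664)/0.8056 = 1.70884
z = sin θ / κ = 0.92636/0.8056 = 1.14990
x = ρ cos φ = 1.70884 × cos(82.36°) = 0.22719
y = ρ sin φ = 1.70884 × sin(82.36°) = 1.69367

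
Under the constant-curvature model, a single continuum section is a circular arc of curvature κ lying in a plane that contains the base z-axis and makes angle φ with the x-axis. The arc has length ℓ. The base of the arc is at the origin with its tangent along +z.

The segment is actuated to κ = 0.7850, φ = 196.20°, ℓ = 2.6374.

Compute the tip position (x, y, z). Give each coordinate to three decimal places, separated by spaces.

-1.809 -0.526 1.118

θ = κ·ℓ = 0.7850 × 2.6374 = 2.07036 rad
ρ = (1 − cos θ)/κ = (1 − -0.47904)/0.7850 = 1.88413
z = sin θ / κ = 0.87779/0.7850 = 1.11821
x = ρ cos φ = 1.88413 × cos(196.20°) = -1.80932
y = ρ sin φ = 1.88413 × sin(196.20°) = -0.52566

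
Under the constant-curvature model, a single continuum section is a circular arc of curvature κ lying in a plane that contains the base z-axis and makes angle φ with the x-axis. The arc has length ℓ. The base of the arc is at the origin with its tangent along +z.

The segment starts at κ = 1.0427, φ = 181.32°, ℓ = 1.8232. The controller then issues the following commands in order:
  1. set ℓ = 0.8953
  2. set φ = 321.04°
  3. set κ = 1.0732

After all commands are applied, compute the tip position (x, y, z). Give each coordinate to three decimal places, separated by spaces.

initial: κ=1.0427, φ=181.32°, ℓ=1.8232
cmd 1: set ℓ=0.8953 → (κ,φ,ℓ)=(1.0427,181.32°,0.8953) → tip=(-0.3883,-0.0089,0.7708)
cmd 2: set φ=321.04° → (κ,φ,ℓ)=(1.0427,321.04°,0.8953) → tip=(0.3020,-0.2442,0.7708)
cmd 3: set κ=1.0732 → (κ,φ,ℓ)=(1.0732,321.04°,0.8953) → tip=(0.3095,-0.2503,0.7638)

0.310 -0.250 0.764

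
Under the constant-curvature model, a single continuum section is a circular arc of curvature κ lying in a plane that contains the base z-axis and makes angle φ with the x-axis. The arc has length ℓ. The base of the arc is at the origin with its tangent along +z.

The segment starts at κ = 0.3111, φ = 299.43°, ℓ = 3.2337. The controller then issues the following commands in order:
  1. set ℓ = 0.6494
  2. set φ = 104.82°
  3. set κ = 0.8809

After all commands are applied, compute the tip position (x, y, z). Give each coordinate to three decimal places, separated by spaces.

initial: κ=0.3111, φ=299.43°, ℓ=3.2337
cmd 1: set ℓ=0.6494 → (κ,φ,ℓ)=(0.3111,299.43°,0.6494) → tip=(0.0321,-0.0569,0.6450)
cmd 2: set φ=104.82° → (κ,φ,ℓ)=(0.3111,104.82°,0.6494) → tip=(-0.0167,0.0632,0.6450)
cmd 3: set κ=0.8809 → (κ,φ,ℓ)=(0.8809,104.82°,0.6494) → tip=(-0.0462,0.1747,0.6146)

-0.046 0.175 0.615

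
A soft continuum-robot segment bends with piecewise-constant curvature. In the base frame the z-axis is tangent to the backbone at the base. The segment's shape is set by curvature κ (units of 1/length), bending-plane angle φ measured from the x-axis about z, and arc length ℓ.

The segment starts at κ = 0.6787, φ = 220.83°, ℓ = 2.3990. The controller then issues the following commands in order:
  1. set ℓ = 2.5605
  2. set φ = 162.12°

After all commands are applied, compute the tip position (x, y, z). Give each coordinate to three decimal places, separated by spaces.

initial: κ=0.6787, φ=220.83°, ℓ=2.3990
cmd 1: set ℓ=2.5605 → (κ,φ,ℓ)=(0.6787,220.83°,2.5605) → tip=(-1.3002,-1.1235,1.4529)
cmd 2: set φ=162.12° → (κ,φ,ℓ)=(0.6787,162.12°,2.5605) → tip=(-1.6354,0.5276,1.4529)

-1.635 0.528 1.453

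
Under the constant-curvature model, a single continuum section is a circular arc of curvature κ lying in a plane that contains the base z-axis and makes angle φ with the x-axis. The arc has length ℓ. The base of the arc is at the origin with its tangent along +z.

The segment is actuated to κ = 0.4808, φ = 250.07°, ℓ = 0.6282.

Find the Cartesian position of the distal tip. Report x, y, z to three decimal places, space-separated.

-0.032 -0.089 0.619

θ = κ·ℓ = 0.4808 × 0.6282 = 0.30204 rad
ρ = (1 − cos θ)/κ = (1 − 0.95473)/0.4808 = 0.09415
z = sin θ / κ = 0.29747/0.4808 = 0.61869
x = ρ cos φ = 0.09415 × cos(250.07°) = -0.03209
y = ρ sin φ = 0.09415 × sin(250.07°) = -0.08851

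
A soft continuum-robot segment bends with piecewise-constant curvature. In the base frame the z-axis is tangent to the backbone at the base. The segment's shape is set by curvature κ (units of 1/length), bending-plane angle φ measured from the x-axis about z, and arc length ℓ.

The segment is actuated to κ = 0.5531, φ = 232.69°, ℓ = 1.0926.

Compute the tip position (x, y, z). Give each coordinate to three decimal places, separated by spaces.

θ = κ·ℓ = 0.5531 × 1.0926 = 0.60432 rad
ρ = (1 − cos θ)/κ = (1 − 0.82289)/0.5531 = 0.32021
z = sin θ / κ = 0.56820/0.5531 = 1.02730
x = ρ cos φ = 0.32021 × cos(232.69°) = -0.19409
y = ρ sin φ = 0.32021 × sin(232.69°) = -0.25469

-0.194 -0.255 1.027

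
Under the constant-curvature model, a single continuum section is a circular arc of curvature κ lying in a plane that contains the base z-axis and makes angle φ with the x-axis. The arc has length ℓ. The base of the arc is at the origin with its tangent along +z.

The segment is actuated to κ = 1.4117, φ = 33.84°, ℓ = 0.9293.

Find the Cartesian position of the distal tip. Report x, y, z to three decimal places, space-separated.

0.438 0.293 0.685

θ = κ·ℓ = 1.4117 × 0.9293 = 1.31189 rad
ρ = (1 − cos θ)/κ = (1 − 0.25602)/1.4117 = 0.52701
z = sin θ / κ = 0.96667/1.4117 = 0.68476
x = ρ cos φ = 0.52701 × cos(33.84°) = 0.43773
y = ρ sin φ = 0.52701 × sin(33.84°) = 0.29348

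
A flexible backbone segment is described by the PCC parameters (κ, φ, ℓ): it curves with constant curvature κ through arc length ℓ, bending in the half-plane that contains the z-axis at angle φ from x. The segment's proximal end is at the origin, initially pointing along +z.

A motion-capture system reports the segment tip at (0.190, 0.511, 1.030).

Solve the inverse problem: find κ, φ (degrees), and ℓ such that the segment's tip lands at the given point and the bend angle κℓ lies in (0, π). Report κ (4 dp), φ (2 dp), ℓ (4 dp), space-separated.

0.8028 69.60 1.2127

ρ = √(x²+y²) = √(0.190² + 0.511²) = 0.54518
φ = atan2(y, x) mod 360° = atan2(0.511, 0.190) = 69.6039°
|p|² = ρ² + z² = 0.54518² + 1.030² = 1.35812
κ = 2ρ / |p|² = 2×0.54518 / 1.35812 = 0.80284
θ = 2·atan2(ρ, z) = 2·atan2(0.54518, 1.030) = 0.97363 rad
ℓ = θ/κ = 0.97363/0.80284 = 1.21272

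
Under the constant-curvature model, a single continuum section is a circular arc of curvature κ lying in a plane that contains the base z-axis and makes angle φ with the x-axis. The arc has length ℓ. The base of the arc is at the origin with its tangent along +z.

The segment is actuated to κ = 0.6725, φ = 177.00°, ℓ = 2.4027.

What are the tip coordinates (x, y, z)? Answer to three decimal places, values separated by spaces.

θ = κ·ℓ = 0.6725 × 2.4027 = 1.61582 rad
ρ = (1 − cos θ)/κ = (1 − -0.04500)/0.6725 = 1.55391
z = sin θ / κ = 0.99899/0.6725 = 1.48548
x = ρ cos φ = 1.55391 × cos(177.00°) = -1.55178
y = ρ sin φ = 1.55391 × sin(177.00°) = 0.08133

-1.552 0.081 1.485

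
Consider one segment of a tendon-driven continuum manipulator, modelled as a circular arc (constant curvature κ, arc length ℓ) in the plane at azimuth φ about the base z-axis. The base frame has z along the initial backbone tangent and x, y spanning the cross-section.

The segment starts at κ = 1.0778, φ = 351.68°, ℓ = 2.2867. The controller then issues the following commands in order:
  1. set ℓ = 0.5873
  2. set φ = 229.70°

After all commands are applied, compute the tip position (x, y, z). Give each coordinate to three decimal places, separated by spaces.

initial: κ=1.0778, φ=351.68°, ℓ=2.2867
cmd 1: set ℓ=0.5873 → (κ,φ,ℓ)=(1.0778,351.68°,0.5873) → tip=(0.1779,-0.0260,0.5489)
cmd 2: set φ=229.70° → (κ,φ,ℓ)=(1.0778,229.70°,0.5873) → tip=(-0.1163,-0.1371,0.5489)

-0.116 -0.137 0.549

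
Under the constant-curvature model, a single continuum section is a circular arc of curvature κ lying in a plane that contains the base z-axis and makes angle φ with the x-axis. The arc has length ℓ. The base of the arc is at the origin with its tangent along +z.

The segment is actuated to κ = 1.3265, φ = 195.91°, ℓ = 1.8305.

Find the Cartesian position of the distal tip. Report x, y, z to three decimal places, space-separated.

θ = κ·ℓ = 1.3265 × 1.8305 = 2.42816 rad
ρ = (1 − cos θ)/κ = (1 − -0.75612)/1.3265 = 1.32387
z = sin θ / κ = 0.65443/1.3265 = 0.49335
x = ρ cos φ = 1.32387 × cos(195.91°) = -1.27316
y = ρ sin φ = 1.32387 × sin(195.91°) = -0.36291

-1.273 -0.363 0.493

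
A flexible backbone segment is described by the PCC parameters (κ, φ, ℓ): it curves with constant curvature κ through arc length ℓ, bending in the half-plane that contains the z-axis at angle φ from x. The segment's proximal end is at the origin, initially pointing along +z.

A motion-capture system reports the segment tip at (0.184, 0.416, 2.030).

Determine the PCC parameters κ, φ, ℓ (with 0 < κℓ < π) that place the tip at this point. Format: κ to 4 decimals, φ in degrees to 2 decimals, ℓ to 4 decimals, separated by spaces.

ρ = √(x²+y²) = √(0.184² + 0.416²) = 0.45488
φ = atan2(y, x) mod 360° = atan2(0.416, 0.184) = 66.1398°
|p|² = ρ² + z² = 0.45488² + 2.030² = 4.32781
κ = 2ρ / |p|² = 2×0.45488 / 4.32781 = 0.21021
θ = 2·atan2(ρ, z) = 2·atan2(0.45488, 2.030) = 0.44087 rad
ℓ = θ/κ = 0.44087/0.21021 = 2.09728

0.2102 66.14 2.0973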